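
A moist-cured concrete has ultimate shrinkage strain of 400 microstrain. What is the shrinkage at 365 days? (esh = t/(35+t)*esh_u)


esh(365) = 365 / (35 + 365) * 400
= 365 / 400 * 400
= 365.0 microstrain

365.0


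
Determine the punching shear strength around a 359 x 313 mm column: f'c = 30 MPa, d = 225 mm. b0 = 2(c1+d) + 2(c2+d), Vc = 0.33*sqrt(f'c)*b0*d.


b0 = 2*(359 + 225) + 2*(313 + 225) = 2244 mm
Vc = 0.33 * sqrt(30) * 2244 * 225 / 1000
= 912.6 kN

912.6


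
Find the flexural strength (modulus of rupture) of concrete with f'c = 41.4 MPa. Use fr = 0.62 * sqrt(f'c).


fr = 0.62 * sqrt(41.4)
= 3.989 MPa

3.989


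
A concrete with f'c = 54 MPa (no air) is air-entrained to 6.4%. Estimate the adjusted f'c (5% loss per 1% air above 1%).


Strength loss = (6.4 - 1) * 5 = 27.0%
f'c = 54 * (1 - 27.0/100)
= 39.42 MPa

39.42


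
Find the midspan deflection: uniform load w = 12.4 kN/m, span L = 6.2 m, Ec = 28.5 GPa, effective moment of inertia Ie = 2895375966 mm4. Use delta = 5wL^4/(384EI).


Convert: L = 6.2 m = 6200 mm, Ec = 28.5 GPa = 28500 MPa
delta = 5 * 12.4 * 6200^4 / (384 * 28500 * 2895375966)
= 2.89 mm

2.89


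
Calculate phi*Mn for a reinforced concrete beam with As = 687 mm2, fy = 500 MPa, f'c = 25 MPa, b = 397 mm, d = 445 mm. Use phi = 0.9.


a = As * fy / (0.85 * f'c * b)
= 687 * 500 / (0.85 * 25 * 397)
= 40.7171 mm
Mn = As * fy * (d - a/2) / 10^6
= 145.8643 kN-m
phi*Mn = 0.9 * 145.8643 = 131.28 kN-m

131.28


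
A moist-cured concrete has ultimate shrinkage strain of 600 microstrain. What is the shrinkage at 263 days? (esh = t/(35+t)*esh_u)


esh(263) = 263 / (35 + 263) * 600
= 263 / 298 * 600
= 529.5 microstrain

529.5


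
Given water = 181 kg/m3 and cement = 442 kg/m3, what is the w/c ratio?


w/c = water / cement
w/c = 181 / 442 = 0.41

0.41


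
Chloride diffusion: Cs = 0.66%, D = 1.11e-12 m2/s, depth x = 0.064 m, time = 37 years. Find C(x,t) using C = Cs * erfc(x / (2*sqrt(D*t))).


t_seconds = 37 * 365.25 * 24 * 3600 = 1167631200.0 s
arg = 0.064 / (2 * sqrt(1.11e-12 * 1167631200.0))
= 0.8889
erfc(0.8889) = 0.2087
C = 0.66 * 0.2087 = 0.1378%

0.1378


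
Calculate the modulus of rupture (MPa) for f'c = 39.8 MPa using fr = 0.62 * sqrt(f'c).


fr = 0.62 * sqrt(39.8)
= 3.911 MPa

3.911


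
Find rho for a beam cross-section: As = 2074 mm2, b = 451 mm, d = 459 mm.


rho = As / (b * d)
= 2074 / (451 * 459)
= 0.01

0.01


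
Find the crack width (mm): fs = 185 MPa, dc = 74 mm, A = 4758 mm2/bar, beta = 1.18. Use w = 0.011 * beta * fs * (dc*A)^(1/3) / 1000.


w = 0.011 * beta * fs * (dc * A)^(1/3) / 1000
= 0.011 * 1.18 * 185 * (74 * 4758)^(1/3) / 1000
= 0.17 mm

0.17


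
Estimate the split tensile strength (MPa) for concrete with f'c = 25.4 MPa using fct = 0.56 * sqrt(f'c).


fct = 0.56 * sqrt(25.4)
= 0.56 * 5.04
= 2.822 MPa

2.822


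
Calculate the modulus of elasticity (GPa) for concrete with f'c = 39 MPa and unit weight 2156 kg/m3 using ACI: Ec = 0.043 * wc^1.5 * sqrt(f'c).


Ec = 0.043 * 2156^1.5 * sqrt(39) / 1000
= 26.88 GPa

26.88


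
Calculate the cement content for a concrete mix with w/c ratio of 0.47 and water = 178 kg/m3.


Cement = water / (w/c)
= 178 / 0.47
= 378.7 kg/m3

378.7


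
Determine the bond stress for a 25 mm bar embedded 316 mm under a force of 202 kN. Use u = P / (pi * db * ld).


u = P / (pi * db * ld)
= 202 * 1000 / (pi * 25 * 316)
= 8.139 MPa

8.139


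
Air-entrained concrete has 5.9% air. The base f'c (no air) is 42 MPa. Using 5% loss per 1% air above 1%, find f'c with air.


Strength loss = (5.9 - 1) * 5 = 24.5%
f'c = 42 * (1 - 24.5/100)
= 31.71 MPa

31.71


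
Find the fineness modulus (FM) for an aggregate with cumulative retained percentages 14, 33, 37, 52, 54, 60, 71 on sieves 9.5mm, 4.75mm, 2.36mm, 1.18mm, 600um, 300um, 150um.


FM = sum(cumulative % retained) / 100
= 321 / 100
= 3.21

3.21


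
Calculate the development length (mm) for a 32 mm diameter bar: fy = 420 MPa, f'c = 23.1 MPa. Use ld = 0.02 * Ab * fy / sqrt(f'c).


Ab = pi * 32^2 / 4 = 804.248 mm2
ld = 0.02 * 804.248 * 420 / sqrt(23.1)
= 1405.6 mm

1405.6


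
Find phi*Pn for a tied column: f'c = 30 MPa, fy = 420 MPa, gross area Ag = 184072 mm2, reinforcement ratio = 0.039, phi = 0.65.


Ast = rho * Ag = 0.039 * 184072 = 7178.808 mm2
phi*Pn = 0.65 * 0.80 * (0.85 * 30 * (184072 - 7178.808) + 420 * 7178.808) / 1000
= 3913.46 kN

3913.46


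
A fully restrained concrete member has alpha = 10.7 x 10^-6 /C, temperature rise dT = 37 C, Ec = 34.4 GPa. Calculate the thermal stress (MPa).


sigma = alpha * dT * Ec
= 10.7e-6 * 37 * 34.4 * 1000
= 13.619 MPa

13.619


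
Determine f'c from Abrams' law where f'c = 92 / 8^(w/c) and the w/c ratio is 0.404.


f'c = 92 / 8^0.404
= 92 / 2.317
= 39.71 MPa

39.71


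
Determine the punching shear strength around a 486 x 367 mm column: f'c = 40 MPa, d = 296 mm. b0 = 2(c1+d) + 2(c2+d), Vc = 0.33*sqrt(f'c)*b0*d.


b0 = 2*(486 + 296) + 2*(367 + 296) = 2890 mm
Vc = 0.33 * sqrt(40) * 2890 * 296 / 1000
= 1785.39 kN

1785.39


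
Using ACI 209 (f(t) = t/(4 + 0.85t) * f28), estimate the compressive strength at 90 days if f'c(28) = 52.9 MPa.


f(90) = 90 / (4 + 0.85 * 90) * 52.9
= 90 / 80.5 * 52.9
= 59.14 MPa

59.14


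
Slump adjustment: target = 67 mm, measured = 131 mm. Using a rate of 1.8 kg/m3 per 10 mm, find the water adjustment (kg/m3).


Difference = 67 - 131 = -64 mm
Water adjustment = -64 * 1.8 / 10 = -11.5 kg/m3

-11.5


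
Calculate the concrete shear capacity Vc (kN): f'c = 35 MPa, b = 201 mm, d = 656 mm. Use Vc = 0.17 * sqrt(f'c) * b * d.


Vc = 0.17 * sqrt(35) * 201 * 656 / 1000
= 132.61 kN

132.61


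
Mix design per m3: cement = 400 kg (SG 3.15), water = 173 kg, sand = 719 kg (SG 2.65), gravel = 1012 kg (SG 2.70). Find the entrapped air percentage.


Vol cement = 400 / (3.15 * 1000) = 0.126984 m3
Vol water = 173 / 1000 = 0.173 m3
Vol sand = 719 / (2.65 * 1000) = 0.271321 m3
Vol gravel = 1012 / (2.70 * 1000) = 0.374815 m3
Total solid + water volume = 0.94612 m3
Air = (1 - 0.94612) * 100 = 5.39%

5.39


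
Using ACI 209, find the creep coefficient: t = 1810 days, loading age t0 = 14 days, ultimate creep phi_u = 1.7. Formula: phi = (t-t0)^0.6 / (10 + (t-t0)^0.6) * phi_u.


dt = 1810 - 14 = 1796
phi = 1796^0.6 / (10 + 1796^0.6) * 1.7
= 1.529

1.529


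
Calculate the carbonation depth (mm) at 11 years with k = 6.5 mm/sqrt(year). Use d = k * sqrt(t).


depth = k * sqrt(t)
= 6.5 * sqrt(11)
= 21.56 mm

21.56


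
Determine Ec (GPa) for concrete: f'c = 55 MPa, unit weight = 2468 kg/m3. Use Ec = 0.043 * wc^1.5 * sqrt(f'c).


Ec = 0.043 * 2468^1.5 * sqrt(55) / 1000
= 39.1 GPa

39.1


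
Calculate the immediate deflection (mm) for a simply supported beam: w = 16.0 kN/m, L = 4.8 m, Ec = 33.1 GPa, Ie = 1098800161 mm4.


Convert: L = 4.8 m = 4800 mm, Ec = 33.1 GPa = 33100 MPa
delta = 5 * 16.0 * 4800^4 / (384 * 33100 * 1098800161)
= 3.04 mm

3.04


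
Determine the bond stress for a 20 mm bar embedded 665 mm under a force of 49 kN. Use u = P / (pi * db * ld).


u = P / (pi * db * ld)
= 49 * 1000 / (pi * 20 * 665)
= 1.173 MPa

1.173


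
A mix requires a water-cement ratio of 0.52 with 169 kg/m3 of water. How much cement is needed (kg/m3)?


Cement = water / (w/c)
= 169 / 0.52
= 325.0 kg/m3

325.0


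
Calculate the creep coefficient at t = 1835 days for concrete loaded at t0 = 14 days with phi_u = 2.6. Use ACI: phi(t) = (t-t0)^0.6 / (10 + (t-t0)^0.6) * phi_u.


dt = 1835 - 14 = 1821
phi = 1821^0.6 / (10 + 1821^0.6) * 2.6
= 2.341

2.341


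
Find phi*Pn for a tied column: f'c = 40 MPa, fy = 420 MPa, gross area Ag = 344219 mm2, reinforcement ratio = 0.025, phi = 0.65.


Ast = rho * Ag = 0.025 * 344219 = 8605.475 mm2
phi*Pn = 0.65 * 0.80 * (0.85 * 40 * (344219 - 8605.475) + 420 * 8605.475) / 1000
= 7813.08 kN

7813.08


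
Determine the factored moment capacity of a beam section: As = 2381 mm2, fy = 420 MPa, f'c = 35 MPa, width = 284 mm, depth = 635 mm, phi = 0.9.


a = As * fy / (0.85 * f'c * b)
= 2381 * 420 / (0.85 * 35 * 284)
= 118.3596 mm
Mn = As * fy * (d - a/2) / 10^6
= 575.8317 kN-m
phi*Mn = 0.9 * 575.8317 = 518.25 kN-m

518.25


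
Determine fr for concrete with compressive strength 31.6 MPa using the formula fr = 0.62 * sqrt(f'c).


fr = 0.62 * sqrt(31.6)
= 3.485 MPa

3.485


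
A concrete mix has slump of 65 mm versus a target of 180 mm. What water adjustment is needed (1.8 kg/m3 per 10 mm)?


Difference = 180 - 65 = 115 mm
Water adjustment = 115 * 1.8 / 10 = 20.7 kg/m3

20.7


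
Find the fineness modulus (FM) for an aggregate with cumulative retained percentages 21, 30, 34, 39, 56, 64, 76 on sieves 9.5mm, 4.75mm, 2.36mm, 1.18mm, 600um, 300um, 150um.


FM = sum(cumulative % retained) / 100
= 320 / 100
= 3.2

3.2


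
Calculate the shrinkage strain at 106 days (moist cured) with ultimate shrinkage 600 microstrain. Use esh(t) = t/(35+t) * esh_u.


esh(106) = 106 / (35 + 106) * 600
= 106 / 141 * 600
= 451.1 microstrain

451.1


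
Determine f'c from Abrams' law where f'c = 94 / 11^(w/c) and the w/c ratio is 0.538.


f'c = 94 / 11^0.538
= 94 / 3.633
= 25.87 MPa

25.87


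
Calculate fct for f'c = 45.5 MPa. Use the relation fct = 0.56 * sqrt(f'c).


fct = 0.56 * sqrt(45.5)
= 0.56 * 6.745
= 3.777 MPa

3.777


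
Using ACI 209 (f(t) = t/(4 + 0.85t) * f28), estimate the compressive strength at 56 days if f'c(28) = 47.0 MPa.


f(56) = 56 / (4 + 0.85 * 56) * 47.0
= 56 / 51.6 * 47.0
= 51.01 MPa

51.01


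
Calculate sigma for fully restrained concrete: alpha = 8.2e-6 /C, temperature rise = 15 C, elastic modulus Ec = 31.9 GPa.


sigma = alpha * dT * Ec
= 8.2e-6 * 15 * 31.9 * 1000
= 3.924 MPa

3.924


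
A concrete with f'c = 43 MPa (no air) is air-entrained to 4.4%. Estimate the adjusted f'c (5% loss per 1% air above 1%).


Strength loss = (4.4 - 1) * 5 = 17.0%
f'c = 43 * (1 - 17.0/100)
= 35.69 MPa

35.69


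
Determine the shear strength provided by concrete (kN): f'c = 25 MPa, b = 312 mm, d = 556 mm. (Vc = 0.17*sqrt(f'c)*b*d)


Vc = 0.17 * sqrt(25) * 312 * 556 / 1000
= 147.45 kN

147.45


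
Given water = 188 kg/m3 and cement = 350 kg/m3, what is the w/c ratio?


w/c = water / cement
w/c = 188 / 350 = 0.537

0.537


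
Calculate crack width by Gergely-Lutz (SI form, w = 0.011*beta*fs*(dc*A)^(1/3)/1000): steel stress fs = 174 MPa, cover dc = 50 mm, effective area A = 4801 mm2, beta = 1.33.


w = 0.011 * beta * fs * (dc * A)^(1/3) / 1000
= 0.011 * 1.33 * 174 * (50 * 4801)^(1/3) / 1000
= 0.158 mm

0.158


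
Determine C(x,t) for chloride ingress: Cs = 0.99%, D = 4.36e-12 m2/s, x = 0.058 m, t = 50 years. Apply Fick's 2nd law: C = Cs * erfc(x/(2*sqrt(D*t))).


t_seconds = 50 * 365.25 * 24 * 3600 = 1577880000.0 s
arg = 0.058 / (2 * sqrt(4.36e-12 * 1577880000.0))
= 0.3496
erfc(0.3496) = 0.621
C = 0.99 * 0.621 = 0.6148%

0.6148


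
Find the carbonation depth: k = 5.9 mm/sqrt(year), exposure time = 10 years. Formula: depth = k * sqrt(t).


depth = k * sqrt(t)
= 5.9 * sqrt(10)
= 18.66 mm

18.66


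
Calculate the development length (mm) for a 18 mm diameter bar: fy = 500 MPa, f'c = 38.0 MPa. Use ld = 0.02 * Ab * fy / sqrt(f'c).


Ab = pi * 18^2 / 4 = 254.469 mm2
ld = 0.02 * 254.469 * 500 / sqrt(38.0)
= 412.8 mm

412.8


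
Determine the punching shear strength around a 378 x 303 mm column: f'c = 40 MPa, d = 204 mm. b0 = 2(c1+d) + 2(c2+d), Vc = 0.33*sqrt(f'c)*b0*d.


b0 = 2*(378 + 204) + 2*(303 + 204) = 2178 mm
Vc = 0.33 * sqrt(40) * 2178 * 204 / 1000
= 927.33 kN

927.33


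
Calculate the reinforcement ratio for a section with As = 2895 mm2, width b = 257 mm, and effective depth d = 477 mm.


rho = As / (b * d)
= 2895 / (257 * 477)
= 0.0236

0.0236


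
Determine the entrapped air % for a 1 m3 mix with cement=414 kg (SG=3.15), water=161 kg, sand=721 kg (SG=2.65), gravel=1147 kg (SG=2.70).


Vol cement = 414 / (3.15 * 1000) = 0.131429 m3
Vol water = 161 / 1000 = 0.161 m3
Vol sand = 721 / (2.65 * 1000) = 0.272075 m3
Vol gravel = 1147 / (2.70 * 1000) = 0.424815 m3
Total solid + water volume = 0.989319 m3
Air = (1 - 0.989319) * 100 = 1.07%

1.07


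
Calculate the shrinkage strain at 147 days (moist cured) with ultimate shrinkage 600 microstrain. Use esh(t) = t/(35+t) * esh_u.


esh(147) = 147 / (35 + 147) * 600
= 147 / 182 * 600
= 484.6 microstrain

484.6


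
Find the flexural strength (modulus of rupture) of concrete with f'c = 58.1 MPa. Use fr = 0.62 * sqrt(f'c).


fr = 0.62 * sqrt(58.1)
= 4.726 MPa

4.726


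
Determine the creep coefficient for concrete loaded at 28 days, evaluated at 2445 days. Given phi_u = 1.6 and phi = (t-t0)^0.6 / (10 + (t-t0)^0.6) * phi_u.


dt = 2445 - 28 = 2417
phi = 2417^0.6 / (10 + 2417^0.6) * 1.6
= 1.463

1.463


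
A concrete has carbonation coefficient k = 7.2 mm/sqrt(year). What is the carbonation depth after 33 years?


depth = k * sqrt(t)
= 7.2 * sqrt(33)
= 41.36 mm

41.36


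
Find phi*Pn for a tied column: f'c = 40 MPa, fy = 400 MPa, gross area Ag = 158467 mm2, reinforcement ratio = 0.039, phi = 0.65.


Ast = rho * Ag = 0.039 * 158467 = 6180.213 mm2
phi*Pn = 0.65 * 0.80 * (0.85 * 40 * (158467 - 6180.213) + 400 * 6180.213) / 1000
= 3977.91 kN

3977.91


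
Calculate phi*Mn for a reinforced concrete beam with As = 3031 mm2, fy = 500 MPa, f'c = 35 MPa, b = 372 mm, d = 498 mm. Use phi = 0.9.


a = As * fy / (0.85 * f'c * b)
= 3031 * 500 / (0.85 * 35 * 372)
= 136.9386 mm
Mn = As * fy * (d - a/2) / 10^6
= 650.9537 kN-m
phi*Mn = 0.9 * 650.9537 = 585.86 kN-m

585.86


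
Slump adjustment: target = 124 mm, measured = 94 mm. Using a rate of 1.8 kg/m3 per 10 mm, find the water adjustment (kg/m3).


Difference = 124 - 94 = 30 mm
Water adjustment = 30 * 1.8 / 10 = 5.4 kg/m3

5.4


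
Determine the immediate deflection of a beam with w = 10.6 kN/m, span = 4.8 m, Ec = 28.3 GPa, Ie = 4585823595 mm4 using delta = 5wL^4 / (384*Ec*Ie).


Convert: L = 4.8 m = 4800 mm, Ec = 28.3 GPa = 28300 MPa
delta = 5 * 10.6 * 4800^4 / (384 * 28300 * 4585823595)
= 0.56 mm

0.56


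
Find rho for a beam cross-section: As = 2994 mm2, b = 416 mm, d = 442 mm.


rho = As / (b * d)
= 2994 / (416 * 442)
= 0.0163

0.0163


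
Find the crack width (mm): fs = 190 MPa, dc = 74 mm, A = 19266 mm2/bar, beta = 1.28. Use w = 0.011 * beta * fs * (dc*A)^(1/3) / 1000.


w = 0.011 * beta * fs * (dc * A)^(1/3) / 1000
= 0.011 * 1.28 * 190 * (74 * 19266)^(1/3) / 1000
= 0.301 mm

0.301


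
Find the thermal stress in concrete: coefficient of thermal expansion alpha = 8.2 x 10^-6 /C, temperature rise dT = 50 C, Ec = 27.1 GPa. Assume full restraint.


sigma = alpha * dT * Ec
= 8.2e-6 * 50 * 27.1 * 1000
= 11.111 MPa

11.111


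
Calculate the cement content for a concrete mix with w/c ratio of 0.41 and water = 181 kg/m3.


Cement = water / (w/c)
= 181 / 0.41
= 441.5 kg/m3

441.5


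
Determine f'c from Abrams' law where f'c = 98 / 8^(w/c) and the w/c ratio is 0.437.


f'c = 98 / 8^0.437
= 98 / 2.481
= 39.5 MPa

39.5


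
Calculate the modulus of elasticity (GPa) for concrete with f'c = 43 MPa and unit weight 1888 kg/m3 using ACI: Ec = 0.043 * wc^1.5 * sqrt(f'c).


Ec = 0.043 * 1888^1.5 * sqrt(43) / 1000
= 23.13 GPa

23.13


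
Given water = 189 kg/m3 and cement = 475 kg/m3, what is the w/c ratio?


w/c = water / cement
w/c = 189 / 475 = 0.398

0.398


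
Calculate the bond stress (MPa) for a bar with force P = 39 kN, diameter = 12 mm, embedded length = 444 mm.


u = P / (pi * db * ld)
= 39 * 1000 / (pi * 12 * 444)
= 2.33 MPa

2.33


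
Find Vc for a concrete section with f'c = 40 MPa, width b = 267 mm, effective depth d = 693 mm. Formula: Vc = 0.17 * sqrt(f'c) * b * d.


Vc = 0.17 * sqrt(40) * 267 * 693 / 1000
= 198.94 kN

198.94


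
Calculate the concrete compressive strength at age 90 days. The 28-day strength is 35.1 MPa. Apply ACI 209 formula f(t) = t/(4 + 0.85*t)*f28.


f(90) = 90 / (4 + 0.85 * 90) * 35.1
= 90 / 80.5 * 35.1
= 39.24 MPa

39.24


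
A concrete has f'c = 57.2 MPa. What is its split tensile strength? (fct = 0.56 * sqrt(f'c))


fct = 0.56 * sqrt(57.2)
= 0.56 * 7.563
= 4.235 MPa

4.235


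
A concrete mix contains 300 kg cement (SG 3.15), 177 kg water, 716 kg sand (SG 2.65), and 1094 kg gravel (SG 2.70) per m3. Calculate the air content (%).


Vol cement = 300 / (3.15 * 1000) = 0.095238 m3
Vol water = 177 / 1000 = 0.177 m3
Vol sand = 716 / (2.65 * 1000) = 0.270189 m3
Vol gravel = 1094 / (2.70 * 1000) = 0.405185 m3
Total solid + water volume = 0.947612 m3
Air = (1 - 0.947612) * 100 = 5.24%

5.24


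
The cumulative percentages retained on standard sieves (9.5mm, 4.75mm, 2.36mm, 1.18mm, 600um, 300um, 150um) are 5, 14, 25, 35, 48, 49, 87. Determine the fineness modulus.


FM = sum(cumulative % retained) / 100
= 263 / 100
= 2.63

2.63


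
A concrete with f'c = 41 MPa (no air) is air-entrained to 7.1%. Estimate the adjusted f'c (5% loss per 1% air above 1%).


Strength loss = (7.1 - 1) * 5 = 30.5%
f'c = 41 * (1 - 30.5/100)
= 28.5 MPa

28.5


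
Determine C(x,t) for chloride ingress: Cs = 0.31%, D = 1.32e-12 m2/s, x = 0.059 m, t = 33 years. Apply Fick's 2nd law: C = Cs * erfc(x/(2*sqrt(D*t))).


t_seconds = 33 * 365.25 * 24 * 3600 = 1041400800.0 s
arg = 0.059 / (2 * sqrt(1.32e-12 * 1041400800.0))
= 0.7957
erfc(0.7957) = 0.2605
C = 0.31 * 0.2605 = 0.0808%

0.0808


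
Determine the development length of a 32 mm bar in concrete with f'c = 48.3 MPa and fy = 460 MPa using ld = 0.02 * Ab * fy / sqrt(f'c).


Ab = pi * 32^2 / 4 = 804.248 mm2
ld = 0.02 * 804.248 * 460 / sqrt(48.3)
= 1064.6 mm

1064.6


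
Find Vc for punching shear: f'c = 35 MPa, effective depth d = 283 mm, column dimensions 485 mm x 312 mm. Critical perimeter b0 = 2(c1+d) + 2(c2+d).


b0 = 2*(485 + 283) + 2*(312 + 283) = 2726 mm
Vc = 0.33 * sqrt(35) * 2726 * 283 / 1000
= 1506.12 kN

1506.12


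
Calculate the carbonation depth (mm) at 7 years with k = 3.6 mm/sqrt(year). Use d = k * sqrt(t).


depth = k * sqrt(t)
= 3.6 * sqrt(7)
= 9.52 mm

9.52


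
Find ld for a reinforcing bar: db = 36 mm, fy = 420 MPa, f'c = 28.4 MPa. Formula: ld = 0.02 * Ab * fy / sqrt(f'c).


Ab = pi * 36^2 / 4 = 1017.876 mm2
ld = 0.02 * 1017.876 * 420 / sqrt(28.4)
= 1604.4 mm

1604.4


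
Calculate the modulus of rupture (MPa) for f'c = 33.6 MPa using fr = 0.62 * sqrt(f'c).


fr = 0.62 * sqrt(33.6)
= 3.594 MPa

3.594


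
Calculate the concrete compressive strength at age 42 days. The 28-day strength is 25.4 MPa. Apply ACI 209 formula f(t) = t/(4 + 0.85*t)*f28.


f(42) = 42 / (4 + 0.85 * 42) * 25.4
= 42 / 39.7 * 25.4
= 26.87 MPa

26.87


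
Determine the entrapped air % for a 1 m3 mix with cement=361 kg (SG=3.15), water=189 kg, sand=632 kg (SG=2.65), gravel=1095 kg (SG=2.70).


Vol cement = 361 / (3.15 * 1000) = 0.114603 m3
Vol water = 189 / 1000 = 0.189 m3
Vol sand = 632 / (2.65 * 1000) = 0.238491 m3
Vol gravel = 1095 / (2.70 * 1000) = 0.405556 m3
Total solid + water volume = 0.947649 m3
Air = (1 - 0.947649) * 100 = 5.24%

5.24


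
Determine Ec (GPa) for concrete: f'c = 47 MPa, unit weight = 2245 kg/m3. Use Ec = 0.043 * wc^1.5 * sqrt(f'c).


Ec = 0.043 * 2245^1.5 * sqrt(47) / 1000
= 31.36 GPa

31.36


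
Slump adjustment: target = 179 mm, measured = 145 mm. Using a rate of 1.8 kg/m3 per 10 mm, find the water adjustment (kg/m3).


Difference = 179 - 145 = 34 mm
Water adjustment = 34 * 1.8 / 10 = 6.1 kg/m3

6.1


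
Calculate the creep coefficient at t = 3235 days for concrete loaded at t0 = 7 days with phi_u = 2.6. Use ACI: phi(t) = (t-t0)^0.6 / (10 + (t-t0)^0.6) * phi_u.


dt = 3235 - 7 = 3228
phi = 3228^0.6 / (10 + 3228^0.6) * 2.6
= 2.411

2.411


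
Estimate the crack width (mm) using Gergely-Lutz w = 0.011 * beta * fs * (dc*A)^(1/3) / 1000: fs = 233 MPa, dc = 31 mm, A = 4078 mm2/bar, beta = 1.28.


w = 0.011 * beta * fs * (dc * A)^(1/3) / 1000
= 0.011 * 1.28 * 233 * (31 * 4078)^(1/3) / 1000
= 0.165 mm

0.165


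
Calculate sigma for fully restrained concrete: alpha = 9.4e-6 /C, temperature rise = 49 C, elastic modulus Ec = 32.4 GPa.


sigma = alpha * dT * Ec
= 9.4e-6 * 49 * 32.4 * 1000
= 14.923 MPa

14.923


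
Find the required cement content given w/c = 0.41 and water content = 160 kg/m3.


Cement = water / (w/c)
= 160 / 0.41
= 390.2 kg/m3

390.2


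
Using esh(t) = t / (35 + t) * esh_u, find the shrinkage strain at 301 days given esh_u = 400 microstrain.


esh(301) = 301 / (35 + 301) * 400
= 301 / 336 * 400
= 358.3 microstrain

358.3


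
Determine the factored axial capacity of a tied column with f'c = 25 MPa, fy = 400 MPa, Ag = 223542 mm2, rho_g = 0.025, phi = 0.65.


Ast = rho * Ag = 0.025 * 223542 = 5588.55 mm2
phi*Pn = 0.65 * 0.80 * (0.85 * 25 * (223542 - 5588.55) + 400 * 5588.55) / 1000
= 3570.8 kN

3570.8


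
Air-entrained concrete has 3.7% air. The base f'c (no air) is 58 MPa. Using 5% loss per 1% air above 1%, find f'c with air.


Strength loss = (3.7 - 1) * 5 = 13.5%
f'c = 58 * (1 - 13.5/100)
= 50.17 MPa

50.17


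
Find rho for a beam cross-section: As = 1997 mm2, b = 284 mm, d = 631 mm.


rho = As / (b * d)
= 1997 / (284 * 631)
= 0.0111

0.0111


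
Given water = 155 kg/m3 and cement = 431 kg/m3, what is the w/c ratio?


w/c = water / cement
w/c = 155 / 431 = 0.36

0.36


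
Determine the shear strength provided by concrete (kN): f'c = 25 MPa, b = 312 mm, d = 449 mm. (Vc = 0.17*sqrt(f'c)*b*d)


Vc = 0.17 * sqrt(25) * 312 * 449 / 1000
= 119.07 kN

119.07


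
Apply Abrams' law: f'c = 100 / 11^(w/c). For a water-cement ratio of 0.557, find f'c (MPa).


f'c = 100 / 11^0.557
= 100 / 3.802
= 26.3 MPa

26.3


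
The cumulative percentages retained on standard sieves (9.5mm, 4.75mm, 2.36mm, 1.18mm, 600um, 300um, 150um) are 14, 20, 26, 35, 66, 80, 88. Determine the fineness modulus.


FM = sum(cumulative % retained) / 100
= 329 / 100
= 3.29

3.29


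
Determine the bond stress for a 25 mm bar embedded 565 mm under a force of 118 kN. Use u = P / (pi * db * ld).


u = P / (pi * db * ld)
= 118 * 1000 / (pi * 25 * 565)
= 2.659 MPa

2.659


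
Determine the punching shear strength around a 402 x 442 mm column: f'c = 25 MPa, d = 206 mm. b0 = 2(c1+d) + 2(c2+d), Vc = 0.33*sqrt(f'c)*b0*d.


b0 = 2*(402 + 206) + 2*(442 + 206) = 2512 mm
Vc = 0.33 * sqrt(25) * 2512 * 206 / 1000
= 853.83 kN

853.83


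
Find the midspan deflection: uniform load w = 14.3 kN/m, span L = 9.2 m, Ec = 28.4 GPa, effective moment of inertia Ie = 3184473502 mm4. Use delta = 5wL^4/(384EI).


Convert: L = 9.2 m = 9200 mm, Ec = 28.4 GPa = 28400 MPa
delta = 5 * 14.3 * 9200^4 / (384 * 28400 * 3184473502)
= 14.75 mm

14.75


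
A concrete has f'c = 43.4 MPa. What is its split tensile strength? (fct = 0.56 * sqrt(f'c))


fct = 0.56 * sqrt(43.4)
= 0.56 * 6.588
= 3.689 MPa

3.689


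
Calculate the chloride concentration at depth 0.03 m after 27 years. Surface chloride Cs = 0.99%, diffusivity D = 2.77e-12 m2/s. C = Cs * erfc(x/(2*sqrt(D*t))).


t_seconds = 27 * 365.25 * 24 * 3600 = 852055200.0 s
arg = 0.03 / (2 * sqrt(2.77e-12 * 852055200.0))
= 0.3088
erfc(0.3088) = 0.6624
C = 0.99 * 0.6624 = 0.6557%

0.6557


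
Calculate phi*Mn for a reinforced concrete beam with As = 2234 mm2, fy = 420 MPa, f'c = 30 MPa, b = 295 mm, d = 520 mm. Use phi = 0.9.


a = As * fy / (0.85 * f'c * b)
= 2234 * 420 / (0.85 * 30 * 295)
= 124.7298 mm
Mn = As * fy * (d - a/2) / 10^6
= 429.3899 kN-m
phi*Mn = 0.9 * 429.3899 = 386.45 kN-m

386.45


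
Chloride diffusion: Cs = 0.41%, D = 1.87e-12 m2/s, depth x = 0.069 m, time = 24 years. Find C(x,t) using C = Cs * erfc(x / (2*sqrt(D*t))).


t_seconds = 24 * 365.25 * 24 * 3600 = 757382400.0 s
arg = 0.069 / (2 * sqrt(1.87e-12 * 757382400.0))
= 0.9167
erfc(0.9167) = 0.1948
C = 0.41 * 0.1948 = 0.0799%

0.0799


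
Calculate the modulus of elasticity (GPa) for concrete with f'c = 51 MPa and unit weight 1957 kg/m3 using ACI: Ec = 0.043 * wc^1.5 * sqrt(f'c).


Ec = 0.043 * 1957^1.5 * sqrt(51) / 1000
= 26.59 GPa

26.59


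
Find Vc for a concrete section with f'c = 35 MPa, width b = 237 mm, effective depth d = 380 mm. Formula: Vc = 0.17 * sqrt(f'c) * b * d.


Vc = 0.17 * sqrt(35) * 237 * 380 / 1000
= 90.58 kN

90.58


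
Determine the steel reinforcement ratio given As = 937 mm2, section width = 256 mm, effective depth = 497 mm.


rho = As / (b * d)
= 937 / (256 * 497)
= 0.0074

0.0074


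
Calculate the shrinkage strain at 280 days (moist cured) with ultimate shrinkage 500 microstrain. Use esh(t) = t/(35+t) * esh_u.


esh(280) = 280 / (35 + 280) * 500
= 280 / 315 * 500
= 444.4 microstrain

444.4


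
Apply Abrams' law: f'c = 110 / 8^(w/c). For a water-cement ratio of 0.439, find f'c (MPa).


f'c = 110 / 8^0.439
= 110 / 2.491
= 44.15 MPa

44.15


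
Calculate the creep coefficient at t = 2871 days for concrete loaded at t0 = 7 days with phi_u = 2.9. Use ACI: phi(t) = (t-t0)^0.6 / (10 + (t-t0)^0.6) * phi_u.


dt = 2871 - 7 = 2864
phi = 2864^0.6 / (10 + 2864^0.6) * 2.9
= 2.675

2.675


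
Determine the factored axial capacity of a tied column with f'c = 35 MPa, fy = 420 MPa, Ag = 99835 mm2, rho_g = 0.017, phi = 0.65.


Ast = rho * Ag = 0.017 * 99835 = 1697.195 mm2
phi*Pn = 0.65 * 0.80 * (0.85 * 35 * (99835 - 1697.195) + 420 * 1697.195) / 1000
= 1888.86 kN

1888.86


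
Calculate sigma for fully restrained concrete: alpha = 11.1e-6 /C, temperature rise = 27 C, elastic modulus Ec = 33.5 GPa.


sigma = alpha * dT * Ec
= 11.1e-6 * 27 * 33.5 * 1000
= 10.04 MPa

10.04


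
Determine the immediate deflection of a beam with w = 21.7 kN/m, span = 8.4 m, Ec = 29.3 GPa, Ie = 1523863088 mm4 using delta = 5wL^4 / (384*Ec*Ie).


Convert: L = 8.4 m = 8400 mm, Ec = 29.3 GPa = 29300 MPa
delta = 5 * 21.7 * 8400^4 / (384 * 29300 * 1523863088)
= 31.51 mm

31.51


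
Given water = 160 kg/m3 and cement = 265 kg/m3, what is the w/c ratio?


w/c = water / cement
w/c = 160 / 265 = 0.604

0.604


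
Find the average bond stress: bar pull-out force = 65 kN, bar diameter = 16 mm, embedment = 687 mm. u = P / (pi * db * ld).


u = P / (pi * db * ld)
= 65 * 1000 / (pi * 16 * 687)
= 1.882 MPa

1.882


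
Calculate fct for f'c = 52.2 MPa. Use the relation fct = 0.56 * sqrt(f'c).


fct = 0.56 * sqrt(52.2)
= 0.56 * 7.225
= 4.046 MPa

4.046


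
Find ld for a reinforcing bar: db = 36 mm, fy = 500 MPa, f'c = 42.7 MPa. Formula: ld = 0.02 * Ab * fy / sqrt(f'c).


Ab = pi * 36^2 / 4 = 1017.876 mm2
ld = 0.02 * 1017.876 * 500 / sqrt(42.7)
= 1557.7 mm

1557.7


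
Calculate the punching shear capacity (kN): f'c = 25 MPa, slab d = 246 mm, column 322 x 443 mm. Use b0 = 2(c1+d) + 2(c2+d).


b0 = 2*(322 + 246) + 2*(443 + 246) = 2514 mm
Vc = 0.33 * sqrt(25) * 2514 * 246 / 1000
= 1020.43 kN

1020.43


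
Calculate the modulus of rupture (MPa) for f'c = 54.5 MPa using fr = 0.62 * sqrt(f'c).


fr = 0.62 * sqrt(54.5)
= 4.577 MPa

4.577


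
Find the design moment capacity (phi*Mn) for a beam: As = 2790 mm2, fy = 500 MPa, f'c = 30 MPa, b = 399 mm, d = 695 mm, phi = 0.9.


a = As * fy / (0.85 * f'c * b)
= 2790 * 500 / (0.85 * 30 * 399)
= 137.1075 mm
Mn = As * fy * (d - a/2) / 10^6
= 873.8925 kN-m
phi*Mn = 0.9 * 873.8925 = 786.5 kN-m

786.5


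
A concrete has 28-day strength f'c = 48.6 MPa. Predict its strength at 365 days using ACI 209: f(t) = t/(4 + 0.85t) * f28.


f(365) = 365 / (4 + 0.85 * 365) * 48.6
= 365 / 314.25 * 48.6
= 56.45 MPa

56.45


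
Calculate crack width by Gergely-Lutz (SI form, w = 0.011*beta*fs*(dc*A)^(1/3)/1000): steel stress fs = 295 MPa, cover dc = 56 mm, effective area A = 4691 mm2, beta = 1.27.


w = 0.011 * beta * fs * (dc * A)^(1/3) / 1000
= 0.011 * 1.27 * 295 * (56 * 4691)^(1/3) / 1000
= 0.264 mm

0.264


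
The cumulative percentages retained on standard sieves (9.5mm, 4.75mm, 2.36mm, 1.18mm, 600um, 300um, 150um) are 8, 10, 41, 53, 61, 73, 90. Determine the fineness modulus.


FM = sum(cumulative % retained) / 100
= 336 / 100
= 3.36

3.36


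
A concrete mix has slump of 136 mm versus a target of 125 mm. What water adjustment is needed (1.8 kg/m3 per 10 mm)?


Difference = 125 - 136 = -11 mm
Water adjustment = -11 * 1.8 / 10 = -2.0 kg/m3

-2.0


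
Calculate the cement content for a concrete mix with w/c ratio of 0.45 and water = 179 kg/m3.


Cement = water / (w/c)
= 179 / 0.45
= 397.8 kg/m3

397.8


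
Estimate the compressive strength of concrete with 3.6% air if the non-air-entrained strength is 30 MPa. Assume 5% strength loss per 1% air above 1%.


Strength loss = (3.6 - 1) * 5 = 13.0%
f'c = 30 * (1 - 13.0/100)
= 26.1 MPa

26.1


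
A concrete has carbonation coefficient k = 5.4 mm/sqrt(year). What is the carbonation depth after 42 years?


depth = k * sqrt(t)
= 5.4 * sqrt(42)
= 35.0 mm

35.0


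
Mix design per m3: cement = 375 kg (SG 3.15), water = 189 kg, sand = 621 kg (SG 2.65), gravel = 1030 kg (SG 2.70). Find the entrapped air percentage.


Vol cement = 375 / (3.15 * 1000) = 0.119048 m3
Vol water = 189 / 1000 = 0.189 m3
Vol sand = 621 / (2.65 * 1000) = 0.23434 m3
Vol gravel = 1030 / (2.70 * 1000) = 0.381481 m3
Total solid + water volume = 0.923869 m3
Air = (1 - 0.923869) * 100 = 7.61%

7.61


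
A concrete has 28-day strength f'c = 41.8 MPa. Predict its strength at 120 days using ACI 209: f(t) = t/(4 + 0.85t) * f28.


f(120) = 120 / (4 + 0.85 * 120) * 41.8
= 120 / 106.0 * 41.8
= 47.32 MPa

47.32


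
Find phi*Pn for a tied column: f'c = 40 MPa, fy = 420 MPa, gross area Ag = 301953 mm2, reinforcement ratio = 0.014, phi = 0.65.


Ast = rho * Ag = 0.014 * 301953 = 4227.342 mm2
phi*Pn = 0.65 * 0.80 * (0.85 * 40 * (301953 - 4227.342) + 420 * 4227.342) / 1000
= 6187.04 kN

6187.04


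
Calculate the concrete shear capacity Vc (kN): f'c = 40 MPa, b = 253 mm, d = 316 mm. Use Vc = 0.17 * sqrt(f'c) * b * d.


Vc = 0.17 * sqrt(40) * 253 * 316 / 1000
= 85.96 kN

85.96


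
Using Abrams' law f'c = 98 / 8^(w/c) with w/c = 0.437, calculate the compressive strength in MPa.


f'c = 98 / 8^0.437
= 98 / 2.481
= 39.5 MPa

39.5


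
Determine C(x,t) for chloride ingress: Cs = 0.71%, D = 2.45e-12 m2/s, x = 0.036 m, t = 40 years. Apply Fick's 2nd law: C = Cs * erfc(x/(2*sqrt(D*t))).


t_seconds = 40 * 365.25 * 24 * 3600 = 1262304000.0 s
arg = 0.036 / (2 * sqrt(2.45e-12 * 1262304000.0))
= 0.3237
erfc(0.3237) = 0.6471
C = 0.71 * 0.6471 = 0.4595%

0.4595


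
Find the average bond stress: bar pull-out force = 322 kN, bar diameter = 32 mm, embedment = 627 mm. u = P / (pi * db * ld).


u = P / (pi * db * ld)
= 322 * 1000 / (pi * 32 * 627)
= 5.108 MPa

5.108


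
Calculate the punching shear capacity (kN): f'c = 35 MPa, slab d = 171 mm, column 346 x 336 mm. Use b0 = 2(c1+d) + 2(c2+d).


b0 = 2*(346 + 171) + 2*(336 + 171) = 2048 mm
Vc = 0.33 * sqrt(35) * 2048 * 171 / 1000
= 683.71 kN

683.71


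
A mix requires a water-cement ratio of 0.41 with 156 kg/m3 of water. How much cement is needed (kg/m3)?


Cement = water / (w/c)
= 156 / 0.41
= 380.5 kg/m3

380.5


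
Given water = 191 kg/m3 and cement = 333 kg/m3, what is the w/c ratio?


w/c = water / cement
w/c = 191 / 333 = 0.574

0.574


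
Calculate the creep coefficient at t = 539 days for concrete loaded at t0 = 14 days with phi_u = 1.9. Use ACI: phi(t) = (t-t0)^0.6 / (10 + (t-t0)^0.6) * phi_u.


dt = 539 - 14 = 525
phi = 525^0.6 / (10 + 525^0.6) * 1.9
= 1.541

1.541


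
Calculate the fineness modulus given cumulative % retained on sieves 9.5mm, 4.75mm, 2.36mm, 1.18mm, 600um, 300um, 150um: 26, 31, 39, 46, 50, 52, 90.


FM = sum(cumulative % retained) / 100
= 334 / 100
= 3.34

3.34


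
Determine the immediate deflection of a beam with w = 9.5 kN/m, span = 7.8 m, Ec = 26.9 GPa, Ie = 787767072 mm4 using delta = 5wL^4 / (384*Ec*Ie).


Convert: L = 7.8 m = 7800 mm, Ec = 26.9 GPa = 26900 MPa
delta = 5 * 9.5 * 7800^4 / (384 * 26900 * 787767072)
= 21.61 mm

21.61


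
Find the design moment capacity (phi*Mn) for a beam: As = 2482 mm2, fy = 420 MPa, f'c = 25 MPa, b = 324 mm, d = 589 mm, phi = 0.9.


a = As * fy / (0.85 * f'c * b)
= 2482 * 420 / (0.85 * 25 * 324)
= 151.4074 mm
Mn = As * fy * (d - a/2) / 10^6
= 535.0806 kN-m
phi*Mn = 0.9 * 535.0806 = 481.57 kN-m

481.57


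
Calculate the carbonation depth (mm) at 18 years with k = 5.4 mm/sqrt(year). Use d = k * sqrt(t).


depth = k * sqrt(t)
= 5.4 * sqrt(18)
= 22.91 mm

22.91


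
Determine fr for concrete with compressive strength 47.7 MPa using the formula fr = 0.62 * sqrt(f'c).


fr = 0.62 * sqrt(47.7)
= 4.282 MPa

4.282


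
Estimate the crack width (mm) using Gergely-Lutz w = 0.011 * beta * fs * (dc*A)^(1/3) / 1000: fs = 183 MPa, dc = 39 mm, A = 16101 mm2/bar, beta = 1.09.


w = 0.011 * beta * fs * (dc * A)^(1/3) / 1000
= 0.011 * 1.09 * 183 * (39 * 16101)^(1/3) / 1000
= 0.188 mm

0.188


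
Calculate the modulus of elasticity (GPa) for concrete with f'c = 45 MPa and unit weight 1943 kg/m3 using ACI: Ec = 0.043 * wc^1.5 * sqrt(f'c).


Ec = 0.043 * 1943^1.5 * sqrt(45) / 1000
= 24.7 GPa

24.7


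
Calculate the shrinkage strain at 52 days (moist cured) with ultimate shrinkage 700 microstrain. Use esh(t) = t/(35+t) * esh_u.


esh(52) = 52 / (35 + 52) * 700
= 52 / 87 * 700
= 418.4 microstrain

418.4


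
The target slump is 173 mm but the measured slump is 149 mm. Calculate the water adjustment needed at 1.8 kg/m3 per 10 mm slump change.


Difference = 173 - 149 = 24 mm
Water adjustment = 24 * 1.8 / 10 = 4.3 kg/m3

4.3


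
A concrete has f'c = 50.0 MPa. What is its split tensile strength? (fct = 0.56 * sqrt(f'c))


fct = 0.56 * sqrt(50.0)
= 0.56 * 7.071
= 3.96 MPa

3.96


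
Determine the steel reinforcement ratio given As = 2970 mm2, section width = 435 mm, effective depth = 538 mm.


rho = As / (b * d)
= 2970 / (435 * 538)
= 0.0127

0.0127


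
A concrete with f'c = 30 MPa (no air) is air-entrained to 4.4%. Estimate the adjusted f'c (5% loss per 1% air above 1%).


Strength loss = (4.4 - 1) * 5 = 17.0%
f'c = 30 * (1 - 17.0/100)
= 24.9 MPa

24.9


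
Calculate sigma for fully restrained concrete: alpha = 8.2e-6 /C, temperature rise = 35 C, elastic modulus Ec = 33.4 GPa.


sigma = alpha * dT * Ec
= 8.2e-6 * 35 * 33.4 * 1000
= 9.586 MPa

9.586


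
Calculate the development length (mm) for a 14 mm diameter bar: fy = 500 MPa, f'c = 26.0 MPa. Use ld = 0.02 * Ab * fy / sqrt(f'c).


Ab = pi * 14^2 / 4 = 153.938 mm2
ld = 0.02 * 153.938 * 500 / sqrt(26.0)
= 301.9 mm

301.9


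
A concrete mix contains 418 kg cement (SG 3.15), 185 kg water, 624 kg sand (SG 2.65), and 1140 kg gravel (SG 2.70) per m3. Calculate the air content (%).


Vol cement = 418 / (3.15 * 1000) = 0.132698 m3
Vol water = 185 / 1000 = 0.185 m3
Vol sand = 624 / (2.65 * 1000) = 0.235472 m3
Vol gravel = 1140 / (2.70 * 1000) = 0.422222 m3
Total solid + water volume = 0.975392 m3
Air = (1 - 0.975392) * 100 = 2.46%

2.46


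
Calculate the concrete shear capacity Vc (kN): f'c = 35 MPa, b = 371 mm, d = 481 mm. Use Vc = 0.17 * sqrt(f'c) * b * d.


Vc = 0.17 * sqrt(35) * 371 * 481 / 1000
= 179.47 kN

179.47


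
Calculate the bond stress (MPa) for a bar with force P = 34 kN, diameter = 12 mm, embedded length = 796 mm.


u = P / (pi * db * ld)
= 34 * 1000 / (pi * 12 * 796)
= 1.133 MPa

1.133


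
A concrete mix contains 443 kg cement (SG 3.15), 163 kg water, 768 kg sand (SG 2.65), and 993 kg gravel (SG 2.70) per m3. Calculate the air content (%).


Vol cement = 443 / (3.15 * 1000) = 0.140635 m3
Vol water = 163 / 1000 = 0.163 m3
Vol sand = 768 / (2.65 * 1000) = 0.289811 m3
Vol gravel = 993 / (2.70 * 1000) = 0.367778 m3
Total solid + water volume = 0.961224 m3
Air = (1 - 0.961224) * 100 = 3.88%

3.88


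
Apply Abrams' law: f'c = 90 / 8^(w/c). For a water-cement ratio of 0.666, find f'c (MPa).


f'c = 90 / 8^0.666
= 90 / 3.994
= 22.53 MPa

22.53


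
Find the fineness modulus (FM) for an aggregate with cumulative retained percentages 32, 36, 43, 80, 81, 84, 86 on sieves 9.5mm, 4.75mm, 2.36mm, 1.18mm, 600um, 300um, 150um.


FM = sum(cumulative % retained) / 100
= 442 / 100
= 4.42

4.42


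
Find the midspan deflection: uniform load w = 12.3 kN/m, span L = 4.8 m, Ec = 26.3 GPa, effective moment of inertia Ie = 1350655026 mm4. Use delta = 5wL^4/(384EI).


Convert: L = 4.8 m = 4800 mm, Ec = 26.3 GPa = 26300 MPa
delta = 5 * 12.3 * 4800^4 / (384 * 26300 * 1350655026)
= 2.39 mm

2.39


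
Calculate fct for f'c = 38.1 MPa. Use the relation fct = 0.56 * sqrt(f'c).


fct = 0.56 * sqrt(38.1)
= 0.56 * 6.173
= 3.457 MPa

3.457


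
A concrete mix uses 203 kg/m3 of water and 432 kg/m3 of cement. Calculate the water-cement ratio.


w/c = water / cement
w/c = 203 / 432 = 0.47

0.47


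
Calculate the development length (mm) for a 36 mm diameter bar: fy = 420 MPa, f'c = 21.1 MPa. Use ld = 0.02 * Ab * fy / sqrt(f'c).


Ab = pi * 36^2 / 4 = 1017.876 mm2
ld = 0.02 * 1017.876 * 420 / sqrt(21.1)
= 1861.4 mm

1861.4


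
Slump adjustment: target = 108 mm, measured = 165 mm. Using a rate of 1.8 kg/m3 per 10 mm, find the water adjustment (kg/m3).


Difference = 108 - 165 = -57 mm
Water adjustment = -57 * 1.8 / 10 = -10.3 kg/m3

-10.3


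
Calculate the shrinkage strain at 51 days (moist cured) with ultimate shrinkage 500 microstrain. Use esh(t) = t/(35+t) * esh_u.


esh(51) = 51 / (35 + 51) * 500
= 51 / 86 * 500
= 296.5 microstrain

296.5


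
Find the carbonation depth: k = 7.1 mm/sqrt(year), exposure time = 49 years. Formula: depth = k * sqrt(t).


depth = k * sqrt(t)
= 7.1 * sqrt(49)
= 49.7 mm

49.7


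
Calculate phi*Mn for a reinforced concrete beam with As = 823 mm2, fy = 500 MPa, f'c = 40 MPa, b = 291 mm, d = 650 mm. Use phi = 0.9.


a = As * fy / (0.85 * f'c * b)
= 823 * 500 / (0.85 * 40 * 291)
= 41.5909 mm
Mn = As * fy * (d - a/2) / 10^6
= 258.9177 kN-m
phi*Mn = 0.9 * 258.9177 = 233.03 kN-m

233.03


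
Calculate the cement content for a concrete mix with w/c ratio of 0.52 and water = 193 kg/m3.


Cement = water / (w/c)
= 193 / 0.52
= 371.2 kg/m3

371.2


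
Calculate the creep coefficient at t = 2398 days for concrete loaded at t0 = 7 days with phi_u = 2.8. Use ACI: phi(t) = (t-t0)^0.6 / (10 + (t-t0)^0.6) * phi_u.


dt = 2398 - 7 = 2391
phi = 2391^0.6 / (10 + 2391^0.6) * 2.8
= 2.56

2.56


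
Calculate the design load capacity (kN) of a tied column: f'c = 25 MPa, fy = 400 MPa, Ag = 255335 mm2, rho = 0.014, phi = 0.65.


Ast = rho * Ag = 0.014 * 255335 = 3574.69 mm2
phi*Pn = 0.65 * 0.80 * (0.85 * 25 * (255335 - 3574.69) + 400 * 3574.69) / 1000
= 3525.49 kN

3525.49


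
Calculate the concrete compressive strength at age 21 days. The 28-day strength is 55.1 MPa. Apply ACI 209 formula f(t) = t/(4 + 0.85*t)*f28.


f(21) = 21 / (4 + 0.85 * 21) * 55.1
= 21 / 21.85 * 55.1
= 52.96 MPa

52.96


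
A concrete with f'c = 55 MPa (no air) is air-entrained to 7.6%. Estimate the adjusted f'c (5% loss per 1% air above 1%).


Strength loss = (7.6 - 1) * 5 = 33.0%
f'c = 55 * (1 - 33.0/100)
= 36.85 MPa

36.85


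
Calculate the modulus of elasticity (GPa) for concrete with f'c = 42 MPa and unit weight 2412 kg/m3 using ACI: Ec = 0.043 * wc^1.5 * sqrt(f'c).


Ec = 0.043 * 2412^1.5 * sqrt(42) / 1000
= 33.01 GPa

33.01


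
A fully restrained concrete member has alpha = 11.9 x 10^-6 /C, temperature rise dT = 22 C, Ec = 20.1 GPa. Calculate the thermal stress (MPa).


sigma = alpha * dT * Ec
= 11.9e-6 * 22 * 20.1 * 1000
= 5.262 MPa

5.262


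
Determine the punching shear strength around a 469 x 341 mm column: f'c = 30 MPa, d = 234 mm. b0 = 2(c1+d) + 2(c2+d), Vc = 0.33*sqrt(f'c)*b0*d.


b0 = 2*(469 + 234) + 2*(341 + 234) = 2556 mm
Vc = 0.33 * sqrt(30) * 2556 * 234 / 1000
= 1081.06 kN

1081.06
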